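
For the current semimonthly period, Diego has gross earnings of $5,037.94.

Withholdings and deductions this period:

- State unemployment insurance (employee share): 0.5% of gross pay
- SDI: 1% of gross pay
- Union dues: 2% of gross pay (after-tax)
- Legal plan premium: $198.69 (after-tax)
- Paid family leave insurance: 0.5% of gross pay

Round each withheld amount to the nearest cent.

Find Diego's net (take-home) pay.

$4,637.73

Paid family leave insurance: $5,037.94 × 0.005 = $25.19
State unemployment insurance (employee share): $5,037.94 × 0.005 = $25.19
SDI: $5,037.94 × 0.01 = $50.38
Legal plan premium: $198.69
Union dues: $5,037.94 × 0.02 = $100.76
Total deductions = $25.19 + $25.19 + $50.38 + $198.69 + $100.76 = $400.21
Net pay = $5,037.94 − $400.21 = $4,637.73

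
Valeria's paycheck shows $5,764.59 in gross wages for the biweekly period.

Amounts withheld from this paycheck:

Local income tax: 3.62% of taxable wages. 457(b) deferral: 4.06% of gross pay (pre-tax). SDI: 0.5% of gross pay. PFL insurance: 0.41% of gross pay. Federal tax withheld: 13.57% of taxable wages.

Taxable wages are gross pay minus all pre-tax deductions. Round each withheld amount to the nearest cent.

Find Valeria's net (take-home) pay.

$4,527.39

457(b) deferral: $5,764.59 × 0.0406 = $234.04
Taxable wages = $5,764.59 − $234.04 = $5,530.55
Local income tax: $5,530.55 × 0.0362 = $200.21
Federal tax withheld: $5,530.55 × 0.1357 = $750.50
SDI: $5,764.59 × 0.005 = $28.82
PFL insurance: $5,764.59 × 0.0041 = $23.63
Total deductions = $234.04 + $200.21 + $750.50 + $28.82 + $23.63 = $1,237.20
Net pay = $5,764.59 − $1,237.20 = $4,527.39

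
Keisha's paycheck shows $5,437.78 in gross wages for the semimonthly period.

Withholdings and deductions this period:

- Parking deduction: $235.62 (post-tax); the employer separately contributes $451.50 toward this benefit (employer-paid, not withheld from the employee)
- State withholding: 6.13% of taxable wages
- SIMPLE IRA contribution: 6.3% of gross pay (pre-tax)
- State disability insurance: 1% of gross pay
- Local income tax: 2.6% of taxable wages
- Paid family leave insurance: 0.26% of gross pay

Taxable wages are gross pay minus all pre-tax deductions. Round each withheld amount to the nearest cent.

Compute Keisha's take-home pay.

$4,346.24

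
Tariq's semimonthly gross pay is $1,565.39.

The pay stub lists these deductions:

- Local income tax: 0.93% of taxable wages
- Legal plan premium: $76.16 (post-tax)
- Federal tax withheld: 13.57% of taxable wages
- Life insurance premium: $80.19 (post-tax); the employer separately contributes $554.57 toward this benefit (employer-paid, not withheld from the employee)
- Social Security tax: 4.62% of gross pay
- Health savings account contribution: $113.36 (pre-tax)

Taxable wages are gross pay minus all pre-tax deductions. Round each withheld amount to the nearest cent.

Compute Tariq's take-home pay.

Health savings account contribution: $113.36
Taxable wages = $1,565.39 − $113.36 = $1,452.03
Federal tax withheld: $1,452.03 × 0.1357 = $197.04
Local income tax: $1,452.03 × 0.0093 = $13.50
Social Security tax: $1,565.39 × 0.0462 = $72.32
Life insurance premium: $80.19
Legal plan premium: $76.16
(Employer's $554.57 toward life insurance premium is not withheld from the employee.)
Total deductions = $113.36 + $197.04 + $13.50 + $72.32 + $80.19 + $76.16 = $552.57
Net pay = $1,565.39 − $552.57 = $1,012.82

$1,012.82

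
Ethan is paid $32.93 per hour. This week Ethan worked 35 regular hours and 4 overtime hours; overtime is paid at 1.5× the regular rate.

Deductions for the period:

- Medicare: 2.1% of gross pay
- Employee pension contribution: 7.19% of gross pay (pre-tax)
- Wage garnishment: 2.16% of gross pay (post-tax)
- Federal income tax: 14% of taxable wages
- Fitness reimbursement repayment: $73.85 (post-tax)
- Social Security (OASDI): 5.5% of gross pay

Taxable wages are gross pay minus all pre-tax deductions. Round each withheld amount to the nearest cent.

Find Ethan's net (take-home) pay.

$872.01

Regular pay: 35 × $32.93 = $1152.55
Overtime pay: 4 × $32.93 × 1.5 = $197.58
Gross pay = $1152.55 + $197.58 = $1350.13
Employee pension contribution: $1350.13 × 0.0719 = $97.07
Taxable wages = $1350.13 − $97.07 = $1253.06
Federal income tax: $1253.06 × 0.14 = $175.43
Medicare: $1350.13 × 0.021 = $28.35
Social Security (OASDI): $1350.13 × 0.055 = $74.26
Fitness reimbursement repayment: $73.85
Wage garnishment: $1350.13 × 0.0216 = $29.16
Total deductions = $97.07 + $175.43 + $28.35 + $74.26 + $73.85 + $29.16 = $478.12
Net pay = $1350.13 − $478.12 = $872.01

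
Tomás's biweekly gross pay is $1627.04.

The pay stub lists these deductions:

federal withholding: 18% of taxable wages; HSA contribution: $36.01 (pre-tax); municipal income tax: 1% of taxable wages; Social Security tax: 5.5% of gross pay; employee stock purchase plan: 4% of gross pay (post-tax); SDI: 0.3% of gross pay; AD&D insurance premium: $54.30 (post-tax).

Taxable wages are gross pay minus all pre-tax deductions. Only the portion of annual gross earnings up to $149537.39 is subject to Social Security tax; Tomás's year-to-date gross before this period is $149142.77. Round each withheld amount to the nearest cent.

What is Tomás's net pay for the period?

HSA contribution: $36.01
Taxable wages = $1627.04 − $36.01 = $1591.03
Federal withholding: $1591.03 × 0.18 = $286.39
Municipal income tax: $1591.03 × 0.01 = $15.91
Social Security tax: only $149537.39 − $149142.77 = $394.62 of this check is subject → $394.62 × 0.055 = $21.70
SDI: $1627.04 × 0.003 = $4.88
AD&D insurance premium: $54.30
Employee stock purchase plan: $1627.04 × 0.04 = $65.08
Total deductions = $36.01 + $286.39 + $15.91 + $21.70 + $4.88 + $54.30 + $65.08 = $484.27
Net pay = $1627.04 − $484.27 = $1142.77

$1142.77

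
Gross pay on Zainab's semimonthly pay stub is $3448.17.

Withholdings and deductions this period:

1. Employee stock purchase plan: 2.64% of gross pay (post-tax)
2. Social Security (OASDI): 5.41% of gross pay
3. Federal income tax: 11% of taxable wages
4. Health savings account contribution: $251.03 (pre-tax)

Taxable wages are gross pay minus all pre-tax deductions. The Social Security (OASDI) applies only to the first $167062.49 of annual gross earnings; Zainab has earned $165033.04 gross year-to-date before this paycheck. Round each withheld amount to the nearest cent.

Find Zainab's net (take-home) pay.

$2644.63

Health savings account contribution: $251.03
Taxable wages = $3448.17 − $251.03 = $3197.14
Federal income tax: $3197.14 × 0.11 = $351.69
Social Security (OASDI): only $167062.49 − $165033.04 = $2029.45 of this check is subject → $2029.45 × 0.0541 = $109.79
Employee stock purchase plan: $3448.17 × 0.0264 = $91.03
Total deductions = $251.03 + $351.69 + $109.79 + $91.03 = $803.54
Net pay = $3448.17 − $803.54 = $2644.63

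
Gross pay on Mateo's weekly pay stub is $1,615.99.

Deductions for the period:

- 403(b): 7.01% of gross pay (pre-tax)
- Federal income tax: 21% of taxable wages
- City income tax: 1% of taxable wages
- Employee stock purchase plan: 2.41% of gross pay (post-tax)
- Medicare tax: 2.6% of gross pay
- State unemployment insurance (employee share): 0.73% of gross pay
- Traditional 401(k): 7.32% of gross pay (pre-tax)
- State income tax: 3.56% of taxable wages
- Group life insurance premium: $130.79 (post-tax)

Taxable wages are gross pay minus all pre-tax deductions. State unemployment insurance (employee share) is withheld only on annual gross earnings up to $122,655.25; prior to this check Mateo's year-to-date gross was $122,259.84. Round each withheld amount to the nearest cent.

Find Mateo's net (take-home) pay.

403(b): $1,615.99 × 0.0701 = $113.28
Traditional 401(k): $1,615.99 × 0.0732 = $118.29
Pre-tax total = $113.28 + $118.29 = $231.57
Taxable wages = $1,615.99 − $231.57 = $1,384.42
State income tax: $1,384.42 × 0.0356 = $49.29
City income tax: $1,384.42 × 0.01 = $13.84
Federal income tax: $1,384.42 × 0.21 = $290.73
Medicare tax: $1,615.99 × 0.026 = $42.02
State unemployment insurance (employee share): only $122,655.25 − $122,259.84 = $395.41 of this check is subject → $395.41 × 0.0073 = $2.89
Employee stock purchase plan: $1,615.99 × 0.0241 = $38.95
Group life insurance premium: $130.79
Total deductions = $113.28 + $118.29 + $49.29 + $13.84 + $290.73 + $42.02 + $2.89 + $38.95 + $130.79 = $800.08
Net pay = $1,615.99 − $800.08 = $815.91

$815.91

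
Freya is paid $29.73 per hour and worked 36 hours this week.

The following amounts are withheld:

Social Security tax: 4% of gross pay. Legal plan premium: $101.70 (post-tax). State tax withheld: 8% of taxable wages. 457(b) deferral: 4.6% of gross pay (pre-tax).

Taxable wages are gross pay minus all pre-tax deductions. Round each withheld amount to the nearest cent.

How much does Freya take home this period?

Gross pay: 36 × $29.73 = $1070.28
457(b) deferral: $1070.28 × 0.046 = $49.23
Taxable wages = $1070.28 − $49.23 = $1021.05
State tax withheld: $1021.05 × 0.08 = $81.68
Social Security tax: $1070.28 × 0.04 = $42.81
Legal plan premium: $101.70
Total deductions = $49.23 + $81.68 + $42.81 + $101.70 = $275.42
Net pay = $1070.28 − $275.42 = $794.86

$794.86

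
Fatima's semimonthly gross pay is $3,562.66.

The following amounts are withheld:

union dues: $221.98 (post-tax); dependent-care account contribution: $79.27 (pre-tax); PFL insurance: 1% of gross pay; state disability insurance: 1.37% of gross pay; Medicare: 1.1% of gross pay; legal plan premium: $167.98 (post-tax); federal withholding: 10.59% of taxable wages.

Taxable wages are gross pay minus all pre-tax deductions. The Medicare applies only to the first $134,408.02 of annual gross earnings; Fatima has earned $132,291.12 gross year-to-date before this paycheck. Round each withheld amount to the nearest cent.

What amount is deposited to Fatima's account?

$2,616.81

Dependent-care account contribution: $79.27
Taxable wages = $3,562.66 − $79.27 = $3,483.39
Federal withholding: $3,483.39 × 0.1059 = $368.89
PFL insurance: $3,562.66 × 0.01 = $35.63
Medicare: only $134,408.02 − $132,291.12 = $2,116.90 of this check is subject → $2,116.90 × 0.011 = $23.29
State disability insurance: $3,562.66 × 0.0137 = $48.81
Legal plan premium: $167.98
Union dues: $221.98
Total deductions = $79.27 + $368.89 + $35.63 + $23.29 + $48.81 + $167.98 + $221.98 = $945.85
Net pay = $3,562.66 − $945.85 = $2,616.81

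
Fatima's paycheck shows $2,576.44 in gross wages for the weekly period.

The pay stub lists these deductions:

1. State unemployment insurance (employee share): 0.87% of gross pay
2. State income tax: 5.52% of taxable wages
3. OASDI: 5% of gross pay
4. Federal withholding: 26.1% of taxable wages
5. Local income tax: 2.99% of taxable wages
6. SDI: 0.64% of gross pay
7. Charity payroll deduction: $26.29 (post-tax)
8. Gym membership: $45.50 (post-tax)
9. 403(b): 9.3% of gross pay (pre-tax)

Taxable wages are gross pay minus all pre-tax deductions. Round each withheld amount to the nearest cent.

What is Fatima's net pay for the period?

$1,288.54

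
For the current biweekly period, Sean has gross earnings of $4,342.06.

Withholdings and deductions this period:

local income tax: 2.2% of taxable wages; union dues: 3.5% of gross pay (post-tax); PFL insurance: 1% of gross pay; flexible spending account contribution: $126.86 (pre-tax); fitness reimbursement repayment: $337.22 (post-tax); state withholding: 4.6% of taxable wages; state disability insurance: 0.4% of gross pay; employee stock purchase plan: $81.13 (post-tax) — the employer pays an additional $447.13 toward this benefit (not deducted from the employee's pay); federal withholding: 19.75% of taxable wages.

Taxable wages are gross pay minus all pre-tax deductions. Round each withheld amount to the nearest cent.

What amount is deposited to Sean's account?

$2,464.96

Flexible spending account contribution: $126.86
Taxable wages = $4,342.06 − $126.86 = $4,215.20
Local income tax: $4,215.20 × 0.022 = $92.73
State withholding: $4,215.20 × 0.046 = $193.90
Federal withholding: $4,215.20 × 0.1975 = $832.50
State disability insurance: $4,342.06 × 0.004 = $17.37
PFL insurance: $4,342.06 × 0.01 = $43.42
Union dues: $4,342.06 × 0.035 = $151.97
Employee stock purchase plan: $81.13
Fitness reimbursement repayment: $337.22
(Employer's $447.13 toward employee stock purchase plan is not withheld from the employee.)
Total deductions = $126.86 + $92.73 + $193.90 + $832.50 + $17.37 + $43.42 + $151.97 + $81.13 + $337.22 = $1,877.10
Net pay = $4,342.06 − $1,877.10 = $2,464.96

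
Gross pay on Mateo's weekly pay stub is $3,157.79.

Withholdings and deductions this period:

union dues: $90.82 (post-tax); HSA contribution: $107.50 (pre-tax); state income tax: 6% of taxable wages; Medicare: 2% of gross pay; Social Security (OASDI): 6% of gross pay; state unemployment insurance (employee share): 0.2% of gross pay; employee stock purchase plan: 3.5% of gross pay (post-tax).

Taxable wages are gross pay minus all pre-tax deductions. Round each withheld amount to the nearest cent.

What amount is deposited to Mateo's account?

$2,406.98

HSA contribution: $107.50
Taxable wages = $3,157.79 − $107.50 = $3,050.29
State income tax: $3,050.29 × 0.06 = $183.02
State unemployment insurance (employee share): $3,157.79 × 0.002 = $6.32
Medicare: $3,157.79 × 0.02 = $63.16
Social Security (OASDI): $3,157.79 × 0.06 = $189.47
Union dues: $90.82
Employee stock purchase plan: $3,157.79 × 0.035 = $110.52
Total deductions = $107.50 + $183.02 + $6.32 + $63.16 + $189.47 + $90.82 + $110.52 = $750.81
Net pay = $3,157.79 − $750.81 = $2,406.98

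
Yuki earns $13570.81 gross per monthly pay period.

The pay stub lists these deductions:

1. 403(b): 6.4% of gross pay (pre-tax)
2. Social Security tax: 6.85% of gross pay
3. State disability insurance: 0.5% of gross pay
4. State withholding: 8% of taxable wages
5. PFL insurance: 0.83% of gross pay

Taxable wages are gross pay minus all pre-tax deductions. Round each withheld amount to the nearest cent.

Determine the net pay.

403(b): $13570.81 × 0.064 = $868.53
Taxable wages = $13570.81 − $868.53 = $12702.28
State withholding: $12702.28 × 0.08 = $1016.18
Social Security tax: $13570.81 × 0.0685 = $929.60
PFL insurance: $13570.81 × 0.0083 = $112.64
State disability insurance: $13570.81 × 0.005 = $67.85
Total deductions = $868.53 + $1016.18 + $929.60 + $112.64 + $67.85 = $2994.80
Net pay = $13570.81 − $2994.80 = $10576.01

$10576.01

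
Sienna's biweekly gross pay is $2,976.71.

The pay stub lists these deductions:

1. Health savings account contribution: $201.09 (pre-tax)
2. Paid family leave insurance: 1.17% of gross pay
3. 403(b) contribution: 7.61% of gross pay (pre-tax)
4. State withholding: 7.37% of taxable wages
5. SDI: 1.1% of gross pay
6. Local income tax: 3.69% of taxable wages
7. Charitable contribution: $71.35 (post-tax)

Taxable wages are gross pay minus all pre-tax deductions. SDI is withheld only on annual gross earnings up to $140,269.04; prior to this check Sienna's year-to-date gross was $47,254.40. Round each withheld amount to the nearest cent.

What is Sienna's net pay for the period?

$2,128.24

Health savings account contribution: $201.09
403(b) contribution: $2,976.71 × 0.0761 = $226.53
Pre-tax total = $201.09 + $226.53 = $427.62
Taxable wages = $2,976.71 − $427.62 = $2,549.09
State withholding: $2,549.09 × 0.0737 = $187.87
Local income tax: $2,549.09 × 0.0369 = $94.06
Paid family leave insurance: $2,976.71 × 0.0117 = $34.83
SDI: cap not yet reached, full $2,976.71 is subject → $2,976.71 × 0.011 = $32.74
Charitable contribution: $71.35
Total deductions = $201.09 + $226.53 + $187.87 + $94.06 + $34.83 + $32.74 + $71.35 = $848.47
Net pay = $2,976.71 − $848.47 = $2,128.24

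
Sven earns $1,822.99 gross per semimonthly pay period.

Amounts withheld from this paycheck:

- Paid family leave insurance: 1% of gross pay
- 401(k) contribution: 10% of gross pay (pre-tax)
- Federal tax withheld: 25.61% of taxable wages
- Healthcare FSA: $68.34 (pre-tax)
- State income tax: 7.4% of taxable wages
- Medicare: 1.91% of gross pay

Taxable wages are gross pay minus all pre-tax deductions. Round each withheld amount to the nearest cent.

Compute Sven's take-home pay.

$1,000.27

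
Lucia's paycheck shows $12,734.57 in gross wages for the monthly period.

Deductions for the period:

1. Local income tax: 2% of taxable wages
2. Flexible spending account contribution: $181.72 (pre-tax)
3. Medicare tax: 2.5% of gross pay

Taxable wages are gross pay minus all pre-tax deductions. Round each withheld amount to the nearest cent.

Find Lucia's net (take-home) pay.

Flexible spending account contribution: $181.72
Taxable wages = $12,734.57 − $181.72 = $12,552.85
Local income tax: $12,552.85 × 0.02 = $251.06
Medicare tax: $12,734.57 × 0.025 = $318.36
Total deductions = $181.72 + $251.06 + $318.36 = $751.14
Net pay = $12,734.57 − $751.14 = $11,983.43

$11,983.43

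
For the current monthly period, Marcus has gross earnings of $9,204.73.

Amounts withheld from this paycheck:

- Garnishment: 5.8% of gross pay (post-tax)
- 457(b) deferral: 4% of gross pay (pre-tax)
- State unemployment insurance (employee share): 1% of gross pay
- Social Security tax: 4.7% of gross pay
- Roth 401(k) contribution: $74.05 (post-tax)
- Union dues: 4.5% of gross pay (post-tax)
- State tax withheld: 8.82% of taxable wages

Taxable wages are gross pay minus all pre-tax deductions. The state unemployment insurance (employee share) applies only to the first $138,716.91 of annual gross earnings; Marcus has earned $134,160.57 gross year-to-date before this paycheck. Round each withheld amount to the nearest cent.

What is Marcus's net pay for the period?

$6,556.85

457(b) deferral: $9,204.73 × 0.04 = $368.19
Taxable wages = $9,204.73 − $368.19 = $8,836.54
State tax withheld: $8,836.54 × 0.0882 = $779.38
State unemployment insurance (employee share): only $138,716.91 − $134,160.57 = $4,556.34 of this check is subject → $4,556.34 × 0.01 = $45.56
Social Security tax: $9,204.73 × 0.047 = $432.62
Garnishment: $9,204.73 × 0.058 = $533.87
Union dues: $9,204.73 × 0.045 = $414.21
Roth 401(k) contribution: $74.05
Total deductions = $368.19 + $779.38 + $45.56 + $432.62 + $533.87 + $414.21 + $74.05 = $2,647.88
Net pay = $9,204.73 − $2,647.88 = $6,556.85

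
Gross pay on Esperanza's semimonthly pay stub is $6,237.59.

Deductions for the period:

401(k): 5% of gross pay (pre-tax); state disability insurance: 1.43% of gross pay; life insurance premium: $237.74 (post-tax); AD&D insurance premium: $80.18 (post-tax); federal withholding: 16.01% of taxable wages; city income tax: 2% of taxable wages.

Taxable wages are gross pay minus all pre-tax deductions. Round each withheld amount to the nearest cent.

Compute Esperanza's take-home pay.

401(k): $6,237.59 × 0.05 = $311.88
Taxable wages = $6,237.59 − $311.88 = $5,925.71
Federal withholding: $5,925.71 × 0.1601 = $948.71
City income tax: $5,925.71 × 0.02 = $118.51
State disability insurance: $6,237.59 × 0.0143 = $89.20
AD&D insurance premium: $80.18
Life insurance premium: $237.74
Total deductions = $311.88 + $948.71 + $118.51 + $89.20 + $80.18 + $237.74 = $1,786.22
Net pay = $6,237.59 − $1,786.22 = $4,451.37

$4,451.37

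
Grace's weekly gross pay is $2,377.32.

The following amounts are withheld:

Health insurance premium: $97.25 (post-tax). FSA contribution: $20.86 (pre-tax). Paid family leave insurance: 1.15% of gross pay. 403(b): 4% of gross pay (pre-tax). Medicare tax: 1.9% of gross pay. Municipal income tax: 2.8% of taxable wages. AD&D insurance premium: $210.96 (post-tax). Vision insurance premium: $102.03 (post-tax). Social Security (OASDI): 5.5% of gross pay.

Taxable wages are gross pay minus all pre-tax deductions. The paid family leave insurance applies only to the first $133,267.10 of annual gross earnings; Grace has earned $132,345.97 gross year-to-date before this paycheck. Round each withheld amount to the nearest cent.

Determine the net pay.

$1,601.30

FSA contribution: $20.86
403(b): $2,377.32 × 0.04 = $95.09
Pre-tax total = $20.86 + $95.09 = $115.95
Taxable wages = $2,377.32 − $115.95 = $2,261.37
Municipal income tax: $2,261.37 × 0.028 = $63.32
Paid family leave insurance: only $133,267.10 − $132,345.97 = $921.13 of this check is subject → $921.13 × 0.0115 = $10.59
Medicare tax: $2,377.32 × 0.019 = $45.17
Social Security (OASDI): $2,377.32 × 0.055 = $130.75
Vision insurance premium: $102.03
AD&D insurance premium: $210.96
Health insurance premium: $97.25
Total deductions = $20.86 + $95.09 + $63.32 + $10.59 + $45.17 + $130.75 + $102.03 + $210.96 + $97.25 = $776.02
Net pay = $2,377.32 − $776.02 = $1,601.30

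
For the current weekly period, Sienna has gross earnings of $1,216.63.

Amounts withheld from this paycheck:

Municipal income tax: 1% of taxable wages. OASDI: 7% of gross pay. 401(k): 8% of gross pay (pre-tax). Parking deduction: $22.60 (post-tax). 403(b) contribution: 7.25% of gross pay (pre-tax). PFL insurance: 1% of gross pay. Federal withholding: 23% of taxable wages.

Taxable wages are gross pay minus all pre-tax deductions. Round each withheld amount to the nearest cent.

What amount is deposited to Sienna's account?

401(k): $1,216.63 × 0.08 = $97.33
403(b) contribution: $1,216.63 × 0.0725 = $88.21
Pre-tax total = $97.33 + $88.21 = $185.54
Taxable wages = $1,216.63 − $185.54 = $1,031.09
Federal withholding: $1,031.09 × 0.23 = $237.15
Municipal income tax: $1,031.09 × 0.01 = $10.31
PFL insurance: $1,216.63 × 0.01 = $12.17
OASDI: $1,216.63 × 0.07 = $85.16
Parking deduction: $22.60
Total deductions = $97.33 + $88.21 + $237.15 + $10.31 + $12.17 + $85.16 + $22.60 = $552.93
Net pay = $1,216.63 − $552.93 = $663.70

$663.70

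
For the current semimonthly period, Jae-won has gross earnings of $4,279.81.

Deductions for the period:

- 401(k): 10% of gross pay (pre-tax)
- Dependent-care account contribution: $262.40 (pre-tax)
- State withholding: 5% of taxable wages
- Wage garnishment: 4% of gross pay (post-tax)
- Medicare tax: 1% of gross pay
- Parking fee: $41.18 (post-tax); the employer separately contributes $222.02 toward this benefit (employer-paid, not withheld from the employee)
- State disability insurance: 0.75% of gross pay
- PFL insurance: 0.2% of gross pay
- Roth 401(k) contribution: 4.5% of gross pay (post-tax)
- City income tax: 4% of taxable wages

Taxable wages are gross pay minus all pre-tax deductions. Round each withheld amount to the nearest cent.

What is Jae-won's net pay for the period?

$2,777.96

Dependent-care account contribution: $262.40
401(k): $4,279.81 × 0.1 = $427.98
Pre-tax total = $262.40 + $427.98 = $690.38
Taxable wages = $4,279.81 − $690.38 = $3,589.43
State withholding: $3,589.43 × 0.05 = $179.47
City income tax: $3,589.43 × 0.04 = $143.58
Medicare tax: $4,279.81 × 0.01 = $42.80
PFL insurance: $4,279.81 × 0.002 = $8.56
State disability insurance: $4,279.81 × 0.0075 = $32.10
Roth 401(k) contribution: $4,279.81 × 0.045 = $192.59
Wage garnishment: $4,279.81 × 0.04 = $171.19
Parking fee: $41.18
(Employer's $222.02 toward parking fee is not withheld from the employee.)
Total deductions = $262.40 + $427.98 + $179.47 + $143.58 + $42.80 + $8.56 + $32.10 + $192.59 + $171.19 + $41.18 = $1,501.85
Net pay = $4,279.81 − $1,501.85 = $2,777.96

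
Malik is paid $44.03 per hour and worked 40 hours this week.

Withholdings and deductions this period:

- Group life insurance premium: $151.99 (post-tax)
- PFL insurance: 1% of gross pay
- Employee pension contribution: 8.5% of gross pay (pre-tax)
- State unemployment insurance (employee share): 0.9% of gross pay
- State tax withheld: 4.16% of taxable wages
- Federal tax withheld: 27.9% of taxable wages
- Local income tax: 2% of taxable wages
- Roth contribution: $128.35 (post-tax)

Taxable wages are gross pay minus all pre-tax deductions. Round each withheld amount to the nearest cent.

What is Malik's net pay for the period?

Gross pay: 40 × $44.03 = $1761.20
Employee pension contribution: $1761.20 × 0.085 = $149.70
Taxable wages = $1761.20 − $149.70 = $1611.50
State tax withheld: $1611.50 × 0.0416 = $67.04
Local income tax: $1611.50 × 0.02 = $32.23
Federal tax withheld: $1611.50 × 0.279 = $449.61
State unemployment insurance (employee share): $1761.20 × 0.009 = $15.85
PFL insurance: $1761.20 × 0.01 = $17.61
Roth contribution: $128.35
Group life insurance premium: $151.99
Total deductions = $149.70 + $67.04 + $32.23 + $449.61 + $15.85 + $17.61 + $128.35 + $151.99 = $1012.38
Net pay = $1761.20 − $1012.38 = $748.82

$748.82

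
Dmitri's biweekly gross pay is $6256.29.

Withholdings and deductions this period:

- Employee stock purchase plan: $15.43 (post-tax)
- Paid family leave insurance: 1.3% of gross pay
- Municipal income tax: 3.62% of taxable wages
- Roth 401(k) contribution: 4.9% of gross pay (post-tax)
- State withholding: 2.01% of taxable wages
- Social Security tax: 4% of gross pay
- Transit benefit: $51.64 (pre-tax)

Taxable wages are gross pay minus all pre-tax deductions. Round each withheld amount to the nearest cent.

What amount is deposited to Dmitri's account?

$5201.76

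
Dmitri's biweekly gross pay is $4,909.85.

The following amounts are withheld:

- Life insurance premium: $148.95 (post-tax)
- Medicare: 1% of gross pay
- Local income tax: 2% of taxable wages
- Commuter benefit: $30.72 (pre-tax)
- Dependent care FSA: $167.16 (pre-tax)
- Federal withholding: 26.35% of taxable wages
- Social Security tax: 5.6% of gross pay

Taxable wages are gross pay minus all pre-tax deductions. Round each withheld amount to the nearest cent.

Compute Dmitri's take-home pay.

$2,903.13

Commuter benefit: $30.72
Dependent care FSA: $167.16
Pre-tax total = $30.72 + $167.16 = $197.88
Taxable wages = $4,909.85 − $197.88 = $4,711.97
Federal withholding: $4,711.97 × 0.2635 = $1,241.60
Local income tax: $4,711.97 × 0.02 = $94.24
Medicare: $4,909.85 × 0.01 = $49.10
Social Security tax: $4,909.85 × 0.056 = $274.95
Life insurance premium: $148.95
Total deductions = $30.72 + $167.16 + $1,241.60 + $94.24 + $49.10 + $274.95 + $148.95 = $2,006.72
Net pay = $4,909.85 − $2,006.72 = $2,903.13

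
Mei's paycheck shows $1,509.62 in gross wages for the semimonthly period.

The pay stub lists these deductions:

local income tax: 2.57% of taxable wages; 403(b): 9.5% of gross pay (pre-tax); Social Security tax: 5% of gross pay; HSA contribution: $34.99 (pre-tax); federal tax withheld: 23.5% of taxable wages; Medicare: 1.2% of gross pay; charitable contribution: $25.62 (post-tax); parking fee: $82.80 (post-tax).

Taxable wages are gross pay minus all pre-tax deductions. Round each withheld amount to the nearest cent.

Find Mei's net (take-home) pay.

$782.15

HSA contribution: $34.99
403(b): $1,509.62 × 0.095 = $143.41
Pre-tax total = $34.99 + $143.41 = $178.40
Taxable wages = $1,509.62 − $178.40 = $1,331.22
Federal tax withheld: $1,331.22 × 0.235 = $312.84
Local income tax: $1,331.22 × 0.0257 = $34.21
Medicare: $1,509.62 × 0.012 = $18.12
Social Security tax: $1,509.62 × 0.05 = $75.48
Charitable contribution: $25.62
Parking fee: $82.80
Total deductions = $34.99 + $143.41 + $312.84 + $34.21 + $18.12 + $75.48 + $25.62 + $82.80 = $727.47
Net pay = $1,509.62 − $727.47 = $782.15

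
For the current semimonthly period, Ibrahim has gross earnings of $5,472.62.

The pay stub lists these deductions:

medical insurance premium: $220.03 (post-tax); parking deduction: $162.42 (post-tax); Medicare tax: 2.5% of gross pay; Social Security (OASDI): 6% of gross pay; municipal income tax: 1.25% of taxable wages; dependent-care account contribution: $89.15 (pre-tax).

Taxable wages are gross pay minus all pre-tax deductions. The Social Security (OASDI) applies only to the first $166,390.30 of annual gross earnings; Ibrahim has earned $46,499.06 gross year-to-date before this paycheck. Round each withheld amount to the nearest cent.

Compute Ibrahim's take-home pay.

$4,468.55

Dependent-care account contribution: $89.15
Taxable wages = $5,472.62 − $89.15 = $5,383.47
Municipal income tax: $5,383.47 × 0.0125 = $67.29
Social Security (OASDI): cap not yet reached, full $5,472.62 is subject → $5,472.62 × 0.06 = $328.36
Medicare tax: $5,472.62 × 0.025 = $136.82
Parking deduction: $162.42
Medical insurance premium: $220.03
Total deductions = $89.15 + $67.29 + $328.36 + $136.82 + $162.42 + $220.03 = $1,004.07
Net pay = $5,472.62 − $1,004.07 = $4,468.55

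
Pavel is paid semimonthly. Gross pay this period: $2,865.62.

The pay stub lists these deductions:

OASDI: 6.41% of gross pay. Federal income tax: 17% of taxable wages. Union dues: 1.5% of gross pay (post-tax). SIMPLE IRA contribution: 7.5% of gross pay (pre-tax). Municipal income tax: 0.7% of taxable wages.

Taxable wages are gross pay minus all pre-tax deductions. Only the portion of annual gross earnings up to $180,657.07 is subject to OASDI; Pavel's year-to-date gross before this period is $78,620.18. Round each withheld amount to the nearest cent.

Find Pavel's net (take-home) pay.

$1,954.86

SIMPLE IRA contribution: $2,865.62 × 0.075 = $214.92
Taxable wages = $2,865.62 − $214.92 = $2,650.70
Federal income tax: $2,650.70 × 0.17 = $450.62
Municipal income tax: $2,650.70 × 0.007 = $18.55
OASDI: cap not yet reached, full $2,865.62 is subject → $2,865.62 × 0.0641 = $183.69
Union dues: $2,865.62 × 0.015 = $42.98
Total deductions = $214.92 + $450.62 + $18.55 + $183.69 + $42.98 = $910.76
Net pay = $2,865.62 − $910.76 = $1,954.86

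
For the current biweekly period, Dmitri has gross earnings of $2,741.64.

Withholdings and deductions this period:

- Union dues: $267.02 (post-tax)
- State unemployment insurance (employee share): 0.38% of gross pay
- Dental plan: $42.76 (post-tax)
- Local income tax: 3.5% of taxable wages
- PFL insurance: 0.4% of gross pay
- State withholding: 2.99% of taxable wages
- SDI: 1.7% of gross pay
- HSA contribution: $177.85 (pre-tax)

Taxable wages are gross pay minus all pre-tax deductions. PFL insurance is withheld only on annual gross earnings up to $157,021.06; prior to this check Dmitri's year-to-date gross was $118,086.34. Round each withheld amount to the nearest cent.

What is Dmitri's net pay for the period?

HSA contribution: $177.85
Taxable wages = $2,741.64 − $177.85 = $2,563.79
State withholding: $2,563.79 × 0.0299 = $76.66
Local income tax: $2,563.79 × 0.035 = $89.73
State unemployment insurance (employee share): $2,741.64 × 0.0038 = $10.42
PFL insurance: cap not yet reached, full $2,741.64 is subject → $2,741.64 × 0.004 = $10.97
SDI: $2,741.64 × 0.017 = $46.61
Dental plan: $42.76
Union dues: $267.02
Total deductions = $177.85 + $76.66 + $89.73 + $10.42 + $10.97 + $46.61 + $42.76 + $267.02 = $722.02
Net pay = $2,741.64 − $722.02 = $2,019.62

$2,019.62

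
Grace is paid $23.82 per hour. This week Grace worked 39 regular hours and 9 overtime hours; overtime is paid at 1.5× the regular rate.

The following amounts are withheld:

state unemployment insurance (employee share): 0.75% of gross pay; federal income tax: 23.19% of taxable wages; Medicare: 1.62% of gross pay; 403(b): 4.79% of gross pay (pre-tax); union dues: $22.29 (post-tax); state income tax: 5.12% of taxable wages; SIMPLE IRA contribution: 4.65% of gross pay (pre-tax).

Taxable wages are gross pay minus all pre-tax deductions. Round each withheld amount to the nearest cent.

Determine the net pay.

Regular pay: 39 × $23.82 = $928.98
Overtime pay: 9 × $23.82 × 1.5 = $321.57
Gross pay = $928.98 + $321.57 = $1250.55
403(b): $1250.55 × 0.0479 = $59.90
SIMPLE IRA contribution: $1250.55 × 0.0465 = $58.15
Pre-tax total = $59.90 + $58.15 = $118.05
Taxable wages = $1250.55 − $118.05 = $1132.50
Federal income tax: $1132.50 × 0.2319 = $262.63
State income tax: $1132.50 × 0.0512 = $57.98
Medicare: $1250.55 × 0.0162 = $20.26
State unemployment insurance (employee share): $1250.55 × 0.0075 = $9.38
Union dues: $22.29
Total deductions = $59.90 + $58.15 + $262.63 + $57.98 + $20.26 + $9.38 + $22.29 = $490.59
Net pay = $1250.55 − $490.59 = $759.96

$759.96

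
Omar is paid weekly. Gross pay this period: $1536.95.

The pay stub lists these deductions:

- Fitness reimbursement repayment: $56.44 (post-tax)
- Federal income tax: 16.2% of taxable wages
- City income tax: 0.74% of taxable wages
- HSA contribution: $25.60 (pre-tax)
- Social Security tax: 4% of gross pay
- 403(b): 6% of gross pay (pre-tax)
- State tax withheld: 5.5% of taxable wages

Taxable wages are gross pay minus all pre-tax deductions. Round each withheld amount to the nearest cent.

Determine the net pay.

HSA contribution: $25.60
403(b): $1536.95 × 0.06 = $92.22
Pre-tax total = $25.60 + $92.22 = $117.82
Taxable wages = $1536.95 − $117.82 = $1419.13
State tax withheld: $1419.13 × 0.055 = $78.05
Federal income tax: $1419.13 × 0.162 = $229.90
City income tax: $1419.13 × 0.0074 = $10.50
Social Security tax: $1536.95 × 0.04 = $61.48
Fitness reimbursement repayment: $56.44
Total deductions = $25.60 + $92.22 + $78.05 + $229.90 + $10.50 + $61.48 + $56.44 = $554.19
Net pay = $1536.95 − $554.19 = $982.76

$982.76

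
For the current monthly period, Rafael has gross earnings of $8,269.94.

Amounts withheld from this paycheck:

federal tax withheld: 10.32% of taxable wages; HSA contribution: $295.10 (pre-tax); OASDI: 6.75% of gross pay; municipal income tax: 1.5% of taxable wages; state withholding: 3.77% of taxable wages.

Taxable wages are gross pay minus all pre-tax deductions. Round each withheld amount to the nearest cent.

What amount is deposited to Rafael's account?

$6,173.35

HSA contribution: $295.10
Taxable wages = $8,269.94 − $295.10 = $7,974.84
Municipal income tax: $7,974.84 × 0.015 = $119.62
State withholding: $7,974.84 × 0.0377 = $300.65
Federal tax withheld: $7,974.84 × 0.1032 = $823.00
OASDI: $8,269.94 × 0.0675 = $558.22
Total deductions = $295.10 + $119.62 + $300.65 + $823.00 + $558.22 = $2,096.59
Net pay = $8,269.94 − $2,096.59 = $6,173.35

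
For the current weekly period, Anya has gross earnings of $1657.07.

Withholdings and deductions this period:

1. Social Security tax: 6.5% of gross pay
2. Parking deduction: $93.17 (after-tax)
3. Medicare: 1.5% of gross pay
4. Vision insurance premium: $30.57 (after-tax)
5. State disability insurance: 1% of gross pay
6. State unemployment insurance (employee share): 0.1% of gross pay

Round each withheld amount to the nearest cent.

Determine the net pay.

$1382.53

Social Security tax: $1657.07 × 0.065 = $107.71
State unemployment insurance (employee share): $1657.07 × 0.001 = $1.66
Medicare: $1657.07 × 0.015 = $24.86
State disability insurance: $1657.07 × 0.01 = $16.57
Parking deduction: $93.17
Vision insurance premium: $30.57
Total deductions = $107.71 + $1.66 + $24.86 + $16.57 + $93.17 + $30.57 = $274.54
Net pay = $1657.07 − $274.54 = $1382.53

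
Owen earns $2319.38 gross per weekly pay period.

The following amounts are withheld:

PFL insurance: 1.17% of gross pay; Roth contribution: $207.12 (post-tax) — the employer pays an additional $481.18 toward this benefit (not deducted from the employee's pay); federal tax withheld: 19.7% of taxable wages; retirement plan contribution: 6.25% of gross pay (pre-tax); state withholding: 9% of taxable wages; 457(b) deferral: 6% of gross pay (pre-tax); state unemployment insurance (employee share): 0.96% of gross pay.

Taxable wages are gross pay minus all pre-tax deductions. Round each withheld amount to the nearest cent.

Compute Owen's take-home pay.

$1194.61

457(b) deferral: $2319.38 × 0.06 = $139.16
Retirement plan contribution: $2319.38 × 0.0625 = $144.96
Pre-tax total = $139.16 + $144.96 = $284.12
Taxable wages = $2319.38 − $284.12 = $2035.26
Federal tax withheld: $2035.26 × 0.197 = $400.95
State withholding: $2035.26 × 0.09 = $183.17
State unemployment insurance (employee share): $2319.38 × 0.0096 = $22.27
PFL insurance: $2319.38 × 0.0117 = $27.14
Roth contribution: $207.12
(Employer's $481.18 toward Roth contribution is not withheld from the employee.)
Total deductions = $139.16 + $144.96 + $400.95 + $183.17 + $22.27 + $27.14 + $207.12 = $1124.77
Net pay = $2319.38 − $1124.77 = $1194.61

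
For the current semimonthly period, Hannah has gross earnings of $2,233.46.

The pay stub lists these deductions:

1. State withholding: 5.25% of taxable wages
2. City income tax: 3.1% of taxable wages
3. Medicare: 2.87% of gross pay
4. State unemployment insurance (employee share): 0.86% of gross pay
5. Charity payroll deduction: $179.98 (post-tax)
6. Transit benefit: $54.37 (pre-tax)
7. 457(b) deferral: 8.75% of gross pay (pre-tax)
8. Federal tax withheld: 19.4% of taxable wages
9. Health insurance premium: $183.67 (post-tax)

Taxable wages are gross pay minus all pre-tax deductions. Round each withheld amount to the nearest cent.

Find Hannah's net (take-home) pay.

457(b) deferral: $2,233.46 × 0.0875 = $195.43
Transit benefit: $54.37
Pre-tax total = $195.43 + $54.37 = $249.80
Taxable wages = $2,233.46 − $249.80 = $1,983.66
Federal tax withheld: $1,983.66 × 0.194 = $384.83
State withholding: $1,983.66 × 0.0525 = $104.14
City income tax: $1,983.66 × 0.031 = $61.49
Medicare: $2,233.46 × 0.0287 = $64.10
State unemployment insurance (employee share): $2,233.46 × 0.0086 = $19.21
Charity payroll deduction: $179.98
Health insurance premium: $183.67
Total deductions = $195.43 + $54.37 + $384.83 + $104.14 + $61.49 + $64.10 + $19.21 + $179.98 + $183.67 = $1,247.22
Net pay = $2,233.46 − $1,247.22 = $986.24

$986.24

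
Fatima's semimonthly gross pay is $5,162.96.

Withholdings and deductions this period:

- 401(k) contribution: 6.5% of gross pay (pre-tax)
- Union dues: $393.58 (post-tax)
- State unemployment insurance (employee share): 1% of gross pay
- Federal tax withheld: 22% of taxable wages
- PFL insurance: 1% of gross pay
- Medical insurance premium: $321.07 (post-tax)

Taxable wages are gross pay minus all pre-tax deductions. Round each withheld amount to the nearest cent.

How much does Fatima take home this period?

$2,947.44

401(k) contribution: $5,162.96 × 0.065 = $335.59
Taxable wages = $5,162.96 − $335.59 = $4,827.37
Federal tax withheld: $4,827.37 × 0.22 = $1,062.02
State unemployment insurance (employee share): $5,162.96 × 0.01 = $51.63
PFL insurance: $5,162.96 × 0.01 = $51.63
Union dues: $393.58
Medical insurance premium: $321.07
Total deductions = $335.59 + $1,062.02 + $51.63 + $51.63 + $393.58 + $321.07 = $2,215.52
Net pay = $5,162.96 − $2,215.52 = $2,947.44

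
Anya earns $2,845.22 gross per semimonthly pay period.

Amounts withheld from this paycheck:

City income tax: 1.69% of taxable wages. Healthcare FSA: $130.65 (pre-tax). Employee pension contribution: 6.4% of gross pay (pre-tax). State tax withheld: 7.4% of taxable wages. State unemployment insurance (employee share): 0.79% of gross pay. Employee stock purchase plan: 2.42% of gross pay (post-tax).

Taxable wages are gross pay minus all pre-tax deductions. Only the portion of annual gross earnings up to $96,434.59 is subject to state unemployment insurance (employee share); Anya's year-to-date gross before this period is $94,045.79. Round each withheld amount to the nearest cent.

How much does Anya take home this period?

$2,214.56

Healthcare FSA: $130.65
Employee pension contribution: $2,845.22 × 0.064 = $182.09
Pre-tax total = $130.65 + $182.09 = $312.74
Taxable wages = $2,845.22 − $312.74 = $2,532.48
City income tax: $2,532.48 × 0.0169 = $42.80
State tax withheld: $2,532.48 × 0.074 = $187.40
State unemployment insurance (employee share): only $96,434.59 − $94,045.79 = $2,388.80 of this check is subject → $2,388.80 × 0.0079 = $18.87
Employee stock purchase plan: $2,845.22 × 0.0242 = $68.85
Total deductions = $130.65 + $182.09 + $42.80 + $187.40 + $18.87 + $68.85 = $630.66
Net pay = $2,845.22 − $630.66 = $2,214.56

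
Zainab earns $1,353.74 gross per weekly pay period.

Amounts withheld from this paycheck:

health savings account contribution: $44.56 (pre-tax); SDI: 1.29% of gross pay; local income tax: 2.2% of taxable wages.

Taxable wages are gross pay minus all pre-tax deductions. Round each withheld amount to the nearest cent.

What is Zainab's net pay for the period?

$1,262.92

Health savings account contribution: $44.56
Taxable wages = $1,353.74 − $44.56 = $1,309.18
Local income tax: $1,309.18 × 0.022 = $28.80
SDI: $1,353.74 × 0.0129 = $17.46
Total deductions = $44.56 + $28.80 + $17.46 = $90.82
Net pay = $1,353.74 − $90.82 = $1,262.92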